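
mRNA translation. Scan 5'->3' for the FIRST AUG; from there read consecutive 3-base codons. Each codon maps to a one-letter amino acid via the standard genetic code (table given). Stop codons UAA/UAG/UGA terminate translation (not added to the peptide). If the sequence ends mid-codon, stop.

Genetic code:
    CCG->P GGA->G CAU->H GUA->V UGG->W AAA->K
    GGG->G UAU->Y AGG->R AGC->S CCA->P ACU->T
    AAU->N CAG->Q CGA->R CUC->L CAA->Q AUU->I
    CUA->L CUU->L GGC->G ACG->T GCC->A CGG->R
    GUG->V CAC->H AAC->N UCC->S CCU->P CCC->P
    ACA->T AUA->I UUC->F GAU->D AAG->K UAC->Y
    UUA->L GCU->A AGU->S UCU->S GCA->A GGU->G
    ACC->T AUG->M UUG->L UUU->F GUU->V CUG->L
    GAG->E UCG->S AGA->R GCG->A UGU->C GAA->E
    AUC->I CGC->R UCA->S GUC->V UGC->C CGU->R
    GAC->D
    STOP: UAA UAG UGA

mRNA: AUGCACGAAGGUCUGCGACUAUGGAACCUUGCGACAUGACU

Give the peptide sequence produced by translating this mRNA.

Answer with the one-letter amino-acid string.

Answer: MHEGLRLWNLAT

Derivation:
start AUG at pos 0
pos 0: AUG -> M; peptide=M
pos 3: CAC -> H; peptide=MH
pos 6: GAA -> E; peptide=MHE
pos 9: GGU -> G; peptide=MHEG
pos 12: CUG -> L; peptide=MHEGL
pos 15: CGA -> R; peptide=MHEGLR
pos 18: CUA -> L; peptide=MHEGLRL
pos 21: UGG -> W; peptide=MHEGLRLW
pos 24: AAC -> N; peptide=MHEGLRLWN
pos 27: CUU -> L; peptide=MHEGLRLWNL
pos 30: GCG -> A; peptide=MHEGLRLWNLA
pos 33: ACA -> T; peptide=MHEGLRLWNLAT
pos 36: UGA -> STOP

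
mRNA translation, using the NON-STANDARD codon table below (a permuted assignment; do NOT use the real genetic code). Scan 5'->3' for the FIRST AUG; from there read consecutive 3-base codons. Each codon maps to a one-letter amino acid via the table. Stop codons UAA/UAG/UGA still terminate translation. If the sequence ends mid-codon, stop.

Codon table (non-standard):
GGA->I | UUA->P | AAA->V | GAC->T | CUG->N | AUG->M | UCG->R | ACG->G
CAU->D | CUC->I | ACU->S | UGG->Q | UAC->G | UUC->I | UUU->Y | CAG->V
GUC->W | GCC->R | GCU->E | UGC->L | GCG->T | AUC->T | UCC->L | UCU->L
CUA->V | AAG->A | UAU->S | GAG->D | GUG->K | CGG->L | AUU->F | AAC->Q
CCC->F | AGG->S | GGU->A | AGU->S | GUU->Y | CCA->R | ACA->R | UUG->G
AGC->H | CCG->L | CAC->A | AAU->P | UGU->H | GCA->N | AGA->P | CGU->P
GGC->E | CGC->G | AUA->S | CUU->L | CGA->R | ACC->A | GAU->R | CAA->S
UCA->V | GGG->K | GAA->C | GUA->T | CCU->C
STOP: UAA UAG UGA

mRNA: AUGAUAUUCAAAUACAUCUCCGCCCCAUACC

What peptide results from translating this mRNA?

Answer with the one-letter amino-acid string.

Answer: MSIVGTLRRG

Derivation:
start AUG at pos 0
pos 0: AUG -> M; peptide=M
pos 3: AUA -> S; peptide=MS
pos 6: UUC -> I; peptide=MSI
pos 9: AAA -> V; peptide=MSIV
pos 12: UAC -> G; peptide=MSIVG
pos 15: AUC -> T; peptide=MSIVGT
pos 18: UCC -> L; peptide=MSIVGTL
pos 21: GCC -> R; peptide=MSIVGTLR
pos 24: CCA -> R; peptide=MSIVGTLRR
pos 27: UAC -> G; peptide=MSIVGTLRRG
pos 30: only 1 nt remain (<3), stop (end of mRNA)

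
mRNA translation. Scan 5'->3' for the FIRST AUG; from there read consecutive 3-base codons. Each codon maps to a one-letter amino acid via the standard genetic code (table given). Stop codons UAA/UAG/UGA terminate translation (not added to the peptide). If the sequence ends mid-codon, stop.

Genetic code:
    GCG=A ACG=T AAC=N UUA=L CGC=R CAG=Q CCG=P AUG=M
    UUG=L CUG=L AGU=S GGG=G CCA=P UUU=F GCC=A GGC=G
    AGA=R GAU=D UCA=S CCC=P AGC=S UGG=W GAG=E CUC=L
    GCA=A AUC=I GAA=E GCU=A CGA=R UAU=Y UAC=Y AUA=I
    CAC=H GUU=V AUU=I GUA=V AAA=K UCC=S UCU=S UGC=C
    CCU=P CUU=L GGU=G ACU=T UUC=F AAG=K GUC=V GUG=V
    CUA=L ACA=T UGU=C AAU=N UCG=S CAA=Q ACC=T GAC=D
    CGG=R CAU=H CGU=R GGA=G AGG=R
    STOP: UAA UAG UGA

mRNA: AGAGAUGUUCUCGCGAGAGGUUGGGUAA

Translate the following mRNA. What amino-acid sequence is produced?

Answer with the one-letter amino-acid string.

start AUG at pos 4
pos 4: AUG -> M; peptide=M
pos 7: UUC -> F; peptide=MF
pos 10: UCG -> S; peptide=MFS
pos 13: CGA -> R; peptide=MFSR
pos 16: GAG -> E; peptide=MFSRE
pos 19: GUU -> V; peptide=MFSREV
pos 22: GGG -> G; peptide=MFSREVG
pos 25: UAA -> STOP

Answer: MFSREVG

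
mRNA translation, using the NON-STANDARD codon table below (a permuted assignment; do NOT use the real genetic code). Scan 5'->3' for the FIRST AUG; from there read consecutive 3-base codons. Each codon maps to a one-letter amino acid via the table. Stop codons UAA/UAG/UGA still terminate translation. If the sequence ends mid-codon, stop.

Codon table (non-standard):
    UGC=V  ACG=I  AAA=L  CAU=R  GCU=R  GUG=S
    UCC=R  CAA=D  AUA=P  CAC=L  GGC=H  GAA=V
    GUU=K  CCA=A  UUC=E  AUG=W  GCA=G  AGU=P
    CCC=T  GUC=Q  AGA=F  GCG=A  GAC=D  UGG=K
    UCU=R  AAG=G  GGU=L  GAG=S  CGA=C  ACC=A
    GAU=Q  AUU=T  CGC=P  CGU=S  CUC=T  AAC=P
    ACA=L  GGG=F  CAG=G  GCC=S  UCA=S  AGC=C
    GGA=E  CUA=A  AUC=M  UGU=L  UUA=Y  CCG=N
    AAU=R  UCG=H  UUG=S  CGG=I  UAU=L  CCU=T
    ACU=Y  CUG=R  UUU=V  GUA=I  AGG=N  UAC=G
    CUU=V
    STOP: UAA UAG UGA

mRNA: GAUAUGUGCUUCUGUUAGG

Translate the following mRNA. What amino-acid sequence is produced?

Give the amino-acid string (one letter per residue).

Answer: WVEL

Derivation:
start AUG at pos 3
pos 3: AUG -> W; peptide=W
pos 6: UGC -> V; peptide=WV
pos 9: UUC -> E; peptide=WVE
pos 12: UGU -> L; peptide=WVEL
pos 15: UAG -> STOP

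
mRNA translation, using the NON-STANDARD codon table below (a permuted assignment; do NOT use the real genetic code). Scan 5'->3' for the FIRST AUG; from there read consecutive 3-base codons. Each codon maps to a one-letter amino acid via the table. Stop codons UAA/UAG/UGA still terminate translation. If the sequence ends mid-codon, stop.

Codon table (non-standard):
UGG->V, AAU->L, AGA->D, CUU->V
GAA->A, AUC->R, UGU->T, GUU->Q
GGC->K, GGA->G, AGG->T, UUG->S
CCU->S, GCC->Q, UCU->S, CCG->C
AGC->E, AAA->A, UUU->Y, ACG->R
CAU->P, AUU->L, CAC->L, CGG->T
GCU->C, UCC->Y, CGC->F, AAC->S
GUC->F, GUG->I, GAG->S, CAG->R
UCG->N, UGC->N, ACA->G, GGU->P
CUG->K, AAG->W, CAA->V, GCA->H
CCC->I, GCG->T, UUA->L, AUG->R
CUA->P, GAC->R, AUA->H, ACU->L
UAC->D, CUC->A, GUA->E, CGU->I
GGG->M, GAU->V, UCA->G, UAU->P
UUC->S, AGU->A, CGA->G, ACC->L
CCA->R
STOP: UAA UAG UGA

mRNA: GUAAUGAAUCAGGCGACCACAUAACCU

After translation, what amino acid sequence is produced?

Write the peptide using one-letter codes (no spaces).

Answer: RLRTLG

Derivation:
start AUG at pos 3
pos 3: AUG -> R; peptide=R
pos 6: AAU -> L; peptide=RL
pos 9: CAG -> R; peptide=RLR
pos 12: GCG -> T; peptide=RLRT
pos 15: ACC -> L; peptide=RLRTL
pos 18: ACA -> G; peptide=RLRTLG
pos 21: UAA -> STOP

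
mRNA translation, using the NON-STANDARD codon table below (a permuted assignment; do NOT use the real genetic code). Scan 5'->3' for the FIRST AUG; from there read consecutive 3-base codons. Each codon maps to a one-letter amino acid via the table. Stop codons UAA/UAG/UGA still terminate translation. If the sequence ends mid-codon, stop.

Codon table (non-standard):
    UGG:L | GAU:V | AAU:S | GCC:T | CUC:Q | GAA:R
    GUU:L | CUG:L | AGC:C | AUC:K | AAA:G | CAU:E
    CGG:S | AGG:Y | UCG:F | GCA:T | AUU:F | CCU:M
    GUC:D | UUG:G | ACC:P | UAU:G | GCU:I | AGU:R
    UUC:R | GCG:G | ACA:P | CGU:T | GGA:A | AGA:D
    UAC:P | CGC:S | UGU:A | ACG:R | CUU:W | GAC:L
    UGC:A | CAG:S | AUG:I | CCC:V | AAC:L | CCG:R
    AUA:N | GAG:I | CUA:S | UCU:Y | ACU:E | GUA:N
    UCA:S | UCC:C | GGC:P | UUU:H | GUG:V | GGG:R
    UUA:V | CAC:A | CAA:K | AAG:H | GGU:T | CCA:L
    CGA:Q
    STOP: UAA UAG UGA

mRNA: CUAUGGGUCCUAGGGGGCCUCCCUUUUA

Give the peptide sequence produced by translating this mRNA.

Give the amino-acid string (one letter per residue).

start AUG at pos 2
pos 2: AUG -> I; peptide=I
pos 5: GGU -> T; peptide=IT
pos 8: CCU -> M; peptide=ITM
pos 11: AGG -> Y; peptide=ITMY
pos 14: GGG -> R; peptide=ITMYR
pos 17: CCU -> M; peptide=ITMYRM
pos 20: CCC -> V; peptide=ITMYRMV
pos 23: UUU -> H; peptide=ITMYRMVH
pos 26: only 2 nt remain (<3), stop (end of mRNA)

Answer: ITMYRMVH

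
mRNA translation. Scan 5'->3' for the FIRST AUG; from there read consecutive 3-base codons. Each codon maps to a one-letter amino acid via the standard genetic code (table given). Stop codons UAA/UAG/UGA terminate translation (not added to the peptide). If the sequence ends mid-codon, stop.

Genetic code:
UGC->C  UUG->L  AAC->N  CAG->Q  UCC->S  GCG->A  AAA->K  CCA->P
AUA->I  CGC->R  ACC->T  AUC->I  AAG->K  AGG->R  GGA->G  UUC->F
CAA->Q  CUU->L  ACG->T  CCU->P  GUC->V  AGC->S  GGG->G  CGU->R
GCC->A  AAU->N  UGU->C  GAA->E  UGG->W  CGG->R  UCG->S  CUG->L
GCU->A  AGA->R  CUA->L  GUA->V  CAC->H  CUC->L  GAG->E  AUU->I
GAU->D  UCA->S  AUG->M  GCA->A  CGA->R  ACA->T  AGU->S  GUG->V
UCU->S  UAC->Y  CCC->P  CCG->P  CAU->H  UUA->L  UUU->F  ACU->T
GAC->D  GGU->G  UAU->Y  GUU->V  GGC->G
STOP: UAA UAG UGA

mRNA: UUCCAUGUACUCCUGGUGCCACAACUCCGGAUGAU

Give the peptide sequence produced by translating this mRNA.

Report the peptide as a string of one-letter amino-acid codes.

Answer: MYSWCHNSG

Derivation:
start AUG at pos 4
pos 4: AUG -> M; peptide=M
pos 7: UAC -> Y; peptide=MY
pos 10: UCC -> S; peptide=MYS
pos 13: UGG -> W; peptide=MYSW
pos 16: UGC -> C; peptide=MYSWC
pos 19: CAC -> H; peptide=MYSWCH
pos 22: AAC -> N; peptide=MYSWCHN
pos 25: UCC -> S; peptide=MYSWCHNS
pos 28: GGA -> G; peptide=MYSWCHNSG
pos 31: UGA -> STOP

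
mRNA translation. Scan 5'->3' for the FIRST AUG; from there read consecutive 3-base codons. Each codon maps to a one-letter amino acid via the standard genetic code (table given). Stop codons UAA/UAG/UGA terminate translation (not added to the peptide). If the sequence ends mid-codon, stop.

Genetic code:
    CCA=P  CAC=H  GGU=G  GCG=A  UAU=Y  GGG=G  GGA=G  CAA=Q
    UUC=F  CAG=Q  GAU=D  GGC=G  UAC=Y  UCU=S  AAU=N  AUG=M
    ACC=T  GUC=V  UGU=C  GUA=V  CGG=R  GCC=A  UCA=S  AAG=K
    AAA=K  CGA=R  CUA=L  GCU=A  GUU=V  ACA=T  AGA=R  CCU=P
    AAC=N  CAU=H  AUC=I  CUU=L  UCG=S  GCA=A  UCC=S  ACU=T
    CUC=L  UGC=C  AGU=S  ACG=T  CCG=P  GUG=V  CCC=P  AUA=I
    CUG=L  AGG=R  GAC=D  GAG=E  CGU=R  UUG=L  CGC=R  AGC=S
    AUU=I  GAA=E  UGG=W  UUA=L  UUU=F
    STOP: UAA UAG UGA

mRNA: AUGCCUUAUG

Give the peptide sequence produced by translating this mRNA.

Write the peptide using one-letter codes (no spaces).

Answer: MPY

Derivation:
start AUG at pos 0
pos 0: AUG -> M; peptide=M
pos 3: CCU -> P; peptide=MP
pos 6: UAU -> Y; peptide=MPY
pos 9: only 1 nt remain (<3), stop (end of mRNA)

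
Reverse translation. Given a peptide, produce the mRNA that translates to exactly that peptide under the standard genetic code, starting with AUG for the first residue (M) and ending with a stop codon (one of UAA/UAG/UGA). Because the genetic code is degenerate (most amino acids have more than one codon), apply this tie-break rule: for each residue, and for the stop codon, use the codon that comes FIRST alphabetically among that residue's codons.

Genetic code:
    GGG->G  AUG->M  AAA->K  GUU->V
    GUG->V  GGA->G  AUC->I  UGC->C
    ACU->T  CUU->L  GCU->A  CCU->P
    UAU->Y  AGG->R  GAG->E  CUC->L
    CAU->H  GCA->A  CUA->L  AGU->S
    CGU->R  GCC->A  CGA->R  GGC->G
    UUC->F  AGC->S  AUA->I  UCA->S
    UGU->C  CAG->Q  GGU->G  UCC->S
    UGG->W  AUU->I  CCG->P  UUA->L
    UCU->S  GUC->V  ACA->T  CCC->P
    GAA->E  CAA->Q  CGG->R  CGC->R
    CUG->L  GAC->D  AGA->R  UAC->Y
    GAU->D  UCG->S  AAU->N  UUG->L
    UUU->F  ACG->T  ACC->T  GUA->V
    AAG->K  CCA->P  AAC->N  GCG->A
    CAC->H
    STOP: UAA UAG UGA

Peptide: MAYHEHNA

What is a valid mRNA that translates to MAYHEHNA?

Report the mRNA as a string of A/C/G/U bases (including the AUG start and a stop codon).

residue 1: M -> AUG (start codon)
residue 2: A codons sorted = GCA,GCC,GCG,GCU -> pick first = GCA
residue 3: Y codons sorted = UAC,UAU -> pick first = UAC
residue 4: H codons sorted = CAC,CAU -> pick first = CAC
residue 5: E codons sorted = GAA,GAG -> pick first = GAA
residue 6: H codons sorted = CAC,CAU -> pick first = CAC
residue 7: N codons sorted = AAC,AAU -> pick first = AAC
residue 8: A codons sorted = GCA,GCC,GCG,GCU -> pick first = GCA
terminator: stop codons sorted = UAA,UAG,UGA -> pick first = UAA

Answer: mRNA: AUGGCAUACCACGAACACAACGCAUAA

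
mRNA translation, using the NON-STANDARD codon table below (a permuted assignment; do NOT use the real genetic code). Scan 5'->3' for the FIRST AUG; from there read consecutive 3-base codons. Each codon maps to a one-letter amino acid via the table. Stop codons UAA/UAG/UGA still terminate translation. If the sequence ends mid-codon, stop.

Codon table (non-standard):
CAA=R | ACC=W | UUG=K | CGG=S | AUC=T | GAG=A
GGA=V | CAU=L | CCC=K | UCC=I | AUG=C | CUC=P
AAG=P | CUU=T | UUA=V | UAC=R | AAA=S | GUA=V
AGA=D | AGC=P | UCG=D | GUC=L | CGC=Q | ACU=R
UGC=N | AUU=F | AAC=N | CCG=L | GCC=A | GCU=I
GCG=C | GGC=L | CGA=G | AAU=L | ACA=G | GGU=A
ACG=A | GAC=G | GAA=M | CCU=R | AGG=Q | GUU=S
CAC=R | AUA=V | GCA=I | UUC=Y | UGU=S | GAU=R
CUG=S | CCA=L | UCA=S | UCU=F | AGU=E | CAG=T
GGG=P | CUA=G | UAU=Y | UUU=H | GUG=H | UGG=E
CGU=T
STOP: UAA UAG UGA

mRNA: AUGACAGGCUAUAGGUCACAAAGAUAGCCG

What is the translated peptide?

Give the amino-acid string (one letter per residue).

start AUG at pos 0
pos 0: AUG -> C; peptide=C
pos 3: ACA -> G; peptide=CG
pos 6: GGC -> L; peptide=CGL
pos 9: UAU -> Y; peptide=CGLY
pos 12: AGG -> Q; peptide=CGLYQ
pos 15: UCA -> S; peptide=CGLYQS
pos 18: CAA -> R; peptide=CGLYQSR
pos 21: AGA -> D; peptide=CGLYQSRD
pos 24: UAG -> STOP

Answer: CGLYQSRD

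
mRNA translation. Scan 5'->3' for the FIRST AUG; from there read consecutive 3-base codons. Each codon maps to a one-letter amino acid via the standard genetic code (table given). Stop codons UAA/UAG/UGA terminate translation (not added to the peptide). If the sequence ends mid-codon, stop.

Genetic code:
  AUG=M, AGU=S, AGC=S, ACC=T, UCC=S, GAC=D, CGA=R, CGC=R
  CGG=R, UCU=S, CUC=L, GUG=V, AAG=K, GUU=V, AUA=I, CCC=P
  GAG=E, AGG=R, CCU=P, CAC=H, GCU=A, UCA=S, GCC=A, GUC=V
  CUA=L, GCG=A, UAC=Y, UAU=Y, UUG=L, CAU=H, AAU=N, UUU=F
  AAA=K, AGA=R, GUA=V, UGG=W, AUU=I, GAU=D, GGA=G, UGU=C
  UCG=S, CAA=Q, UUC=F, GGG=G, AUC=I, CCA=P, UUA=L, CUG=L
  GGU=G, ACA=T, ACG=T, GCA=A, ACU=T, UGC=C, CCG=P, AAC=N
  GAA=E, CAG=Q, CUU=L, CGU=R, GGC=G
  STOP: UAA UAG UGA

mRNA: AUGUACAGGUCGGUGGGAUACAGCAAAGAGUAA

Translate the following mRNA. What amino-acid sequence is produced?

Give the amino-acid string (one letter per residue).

Answer: MYRSVGYSKE

Derivation:
start AUG at pos 0
pos 0: AUG -> M; peptide=M
pos 3: UAC -> Y; peptide=MY
pos 6: AGG -> R; peptide=MYR
pos 9: UCG -> S; peptide=MYRS
pos 12: GUG -> V; peptide=MYRSV
pos 15: GGA -> G; peptide=MYRSVG
pos 18: UAC -> Y; peptide=MYRSVGY
pos 21: AGC -> S; peptide=MYRSVGYS
pos 24: AAA -> K; peptide=MYRSVGYSK
pos 27: GAG -> E; peptide=MYRSVGYSKE
pos 30: UAA -> STOP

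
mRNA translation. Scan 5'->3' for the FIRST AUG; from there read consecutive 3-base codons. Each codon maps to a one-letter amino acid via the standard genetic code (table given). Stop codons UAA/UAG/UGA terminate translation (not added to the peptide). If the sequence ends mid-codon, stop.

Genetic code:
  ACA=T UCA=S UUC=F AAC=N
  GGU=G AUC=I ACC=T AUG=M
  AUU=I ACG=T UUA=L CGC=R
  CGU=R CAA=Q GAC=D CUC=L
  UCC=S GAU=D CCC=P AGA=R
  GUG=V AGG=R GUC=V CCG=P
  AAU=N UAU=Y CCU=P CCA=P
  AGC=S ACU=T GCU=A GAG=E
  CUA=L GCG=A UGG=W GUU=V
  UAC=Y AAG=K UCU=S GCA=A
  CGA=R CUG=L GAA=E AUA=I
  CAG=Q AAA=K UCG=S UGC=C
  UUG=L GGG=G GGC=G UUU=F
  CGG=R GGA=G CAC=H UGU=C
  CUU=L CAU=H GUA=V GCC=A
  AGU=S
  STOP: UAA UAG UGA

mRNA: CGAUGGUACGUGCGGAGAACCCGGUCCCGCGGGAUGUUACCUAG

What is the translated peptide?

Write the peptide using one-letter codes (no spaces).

Answer: MVRAENPVPRDVT

Derivation:
start AUG at pos 2
pos 2: AUG -> M; peptide=M
pos 5: GUA -> V; peptide=MV
pos 8: CGU -> R; peptide=MVR
pos 11: GCG -> A; peptide=MVRA
pos 14: GAG -> E; peptide=MVRAE
pos 17: AAC -> N; peptide=MVRAEN
pos 20: CCG -> P; peptide=MVRAENP
pos 23: GUC -> V; peptide=MVRAENPV
pos 26: CCG -> P; peptide=MVRAENPVP
pos 29: CGG -> R; peptide=MVRAENPVPR
pos 32: GAU -> D; peptide=MVRAENPVPRD
pos 35: GUU -> V; peptide=MVRAENPVPRDV
pos 38: ACC -> T; peptide=MVRAENPVPRDVT
pos 41: UAG -> STOP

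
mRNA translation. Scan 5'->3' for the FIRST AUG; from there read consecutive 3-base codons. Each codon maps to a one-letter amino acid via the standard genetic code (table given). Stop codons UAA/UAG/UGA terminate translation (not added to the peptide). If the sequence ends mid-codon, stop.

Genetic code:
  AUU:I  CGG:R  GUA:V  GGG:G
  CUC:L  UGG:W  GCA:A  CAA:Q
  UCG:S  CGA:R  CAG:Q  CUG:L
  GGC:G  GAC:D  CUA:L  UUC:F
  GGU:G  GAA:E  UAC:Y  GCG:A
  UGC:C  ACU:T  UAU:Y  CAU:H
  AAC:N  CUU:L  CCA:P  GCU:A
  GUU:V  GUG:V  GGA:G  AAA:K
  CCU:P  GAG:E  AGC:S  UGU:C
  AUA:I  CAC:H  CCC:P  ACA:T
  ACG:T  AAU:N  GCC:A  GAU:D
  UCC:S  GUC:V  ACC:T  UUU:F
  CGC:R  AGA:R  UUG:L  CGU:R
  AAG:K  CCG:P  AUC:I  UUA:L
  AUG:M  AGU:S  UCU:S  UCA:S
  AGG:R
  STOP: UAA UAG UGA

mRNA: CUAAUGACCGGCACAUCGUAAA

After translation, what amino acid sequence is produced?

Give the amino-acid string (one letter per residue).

start AUG at pos 3
pos 3: AUG -> M; peptide=M
pos 6: ACC -> T; peptide=MT
pos 9: GGC -> G; peptide=MTG
pos 12: ACA -> T; peptide=MTGT
pos 15: UCG -> S; peptide=MTGTS
pos 18: UAA -> STOP

Answer: MTGTS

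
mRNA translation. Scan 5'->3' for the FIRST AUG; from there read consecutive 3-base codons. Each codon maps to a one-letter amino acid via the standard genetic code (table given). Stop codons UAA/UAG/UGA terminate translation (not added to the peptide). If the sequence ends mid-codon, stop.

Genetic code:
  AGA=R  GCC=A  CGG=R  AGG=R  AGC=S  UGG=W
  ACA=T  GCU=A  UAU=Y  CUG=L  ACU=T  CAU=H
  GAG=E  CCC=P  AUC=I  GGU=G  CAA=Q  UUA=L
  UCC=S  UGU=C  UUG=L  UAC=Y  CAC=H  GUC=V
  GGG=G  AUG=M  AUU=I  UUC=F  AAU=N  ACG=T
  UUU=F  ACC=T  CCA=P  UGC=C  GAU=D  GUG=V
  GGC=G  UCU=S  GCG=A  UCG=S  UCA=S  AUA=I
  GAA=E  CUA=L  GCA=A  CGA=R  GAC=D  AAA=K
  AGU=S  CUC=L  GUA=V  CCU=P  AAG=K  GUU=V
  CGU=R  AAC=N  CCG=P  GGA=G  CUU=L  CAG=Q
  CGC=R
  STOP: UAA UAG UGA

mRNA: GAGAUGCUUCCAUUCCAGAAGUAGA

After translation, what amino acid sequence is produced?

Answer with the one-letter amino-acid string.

Answer: MLPFQK

Derivation:
start AUG at pos 3
pos 3: AUG -> M; peptide=M
pos 6: CUU -> L; peptide=ML
pos 9: CCA -> P; peptide=MLP
pos 12: UUC -> F; peptide=MLPF
pos 15: CAG -> Q; peptide=MLPFQ
pos 18: AAG -> K; peptide=MLPFQK
pos 21: UAG -> STOP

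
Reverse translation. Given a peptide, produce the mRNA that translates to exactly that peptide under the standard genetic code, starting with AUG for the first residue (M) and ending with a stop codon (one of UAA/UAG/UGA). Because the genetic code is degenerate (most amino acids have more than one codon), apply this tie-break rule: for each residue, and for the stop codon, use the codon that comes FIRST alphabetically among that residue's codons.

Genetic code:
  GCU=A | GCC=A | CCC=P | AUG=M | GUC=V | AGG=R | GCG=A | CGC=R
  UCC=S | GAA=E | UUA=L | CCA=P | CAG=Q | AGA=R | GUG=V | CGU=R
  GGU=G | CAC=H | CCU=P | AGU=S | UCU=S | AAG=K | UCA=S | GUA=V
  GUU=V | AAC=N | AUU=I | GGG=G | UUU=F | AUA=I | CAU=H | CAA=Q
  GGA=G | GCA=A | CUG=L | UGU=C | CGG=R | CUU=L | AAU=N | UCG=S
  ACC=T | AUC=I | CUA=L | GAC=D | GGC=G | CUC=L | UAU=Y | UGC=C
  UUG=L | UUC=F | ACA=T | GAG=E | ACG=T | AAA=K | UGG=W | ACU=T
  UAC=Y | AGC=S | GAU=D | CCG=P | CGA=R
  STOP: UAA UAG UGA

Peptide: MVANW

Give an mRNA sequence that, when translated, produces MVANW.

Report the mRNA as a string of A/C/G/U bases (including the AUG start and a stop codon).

Answer: mRNA: AUGGUAGCAAACUGGUAA

Derivation:
residue 1: M -> AUG (start codon)
residue 2: V codons sorted = GUA,GUC,GUG,GUU -> pick first = GUA
residue 3: A codons sorted = GCA,GCC,GCG,GCU -> pick first = GCA
residue 4: N codons sorted = AAC,AAU -> pick first = AAC
residue 5: W -> UGG (only codon)
terminator: stop codons sorted = UAA,UAG,UGA -> pick first = UAA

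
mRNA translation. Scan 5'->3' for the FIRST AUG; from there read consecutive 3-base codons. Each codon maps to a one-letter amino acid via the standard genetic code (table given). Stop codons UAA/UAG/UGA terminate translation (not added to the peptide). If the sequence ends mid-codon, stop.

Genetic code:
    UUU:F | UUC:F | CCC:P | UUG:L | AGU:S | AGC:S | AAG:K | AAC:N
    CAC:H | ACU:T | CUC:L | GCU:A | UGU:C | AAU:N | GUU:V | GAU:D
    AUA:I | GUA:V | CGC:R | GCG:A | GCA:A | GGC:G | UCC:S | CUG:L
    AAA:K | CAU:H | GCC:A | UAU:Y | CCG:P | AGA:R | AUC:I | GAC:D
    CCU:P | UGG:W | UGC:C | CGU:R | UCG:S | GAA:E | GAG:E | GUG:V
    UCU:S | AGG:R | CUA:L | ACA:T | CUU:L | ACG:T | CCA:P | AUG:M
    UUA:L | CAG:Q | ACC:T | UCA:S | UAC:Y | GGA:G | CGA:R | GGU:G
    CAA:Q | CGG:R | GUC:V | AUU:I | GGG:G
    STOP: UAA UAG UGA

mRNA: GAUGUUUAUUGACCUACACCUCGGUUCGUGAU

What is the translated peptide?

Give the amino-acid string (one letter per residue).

start AUG at pos 1
pos 1: AUG -> M; peptide=M
pos 4: UUU -> F; peptide=MF
pos 7: AUU -> I; peptide=MFI
pos 10: GAC -> D; peptide=MFID
pos 13: CUA -> L; peptide=MFIDL
pos 16: CAC -> H; peptide=MFIDLH
pos 19: CUC -> L; peptide=MFIDLHL
pos 22: GGU -> G; peptide=MFIDLHLG
pos 25: UCG -> S; peptide=MFIDLHLGS
pos 28: UGA -> STOP

Answer: MFIDLHLGS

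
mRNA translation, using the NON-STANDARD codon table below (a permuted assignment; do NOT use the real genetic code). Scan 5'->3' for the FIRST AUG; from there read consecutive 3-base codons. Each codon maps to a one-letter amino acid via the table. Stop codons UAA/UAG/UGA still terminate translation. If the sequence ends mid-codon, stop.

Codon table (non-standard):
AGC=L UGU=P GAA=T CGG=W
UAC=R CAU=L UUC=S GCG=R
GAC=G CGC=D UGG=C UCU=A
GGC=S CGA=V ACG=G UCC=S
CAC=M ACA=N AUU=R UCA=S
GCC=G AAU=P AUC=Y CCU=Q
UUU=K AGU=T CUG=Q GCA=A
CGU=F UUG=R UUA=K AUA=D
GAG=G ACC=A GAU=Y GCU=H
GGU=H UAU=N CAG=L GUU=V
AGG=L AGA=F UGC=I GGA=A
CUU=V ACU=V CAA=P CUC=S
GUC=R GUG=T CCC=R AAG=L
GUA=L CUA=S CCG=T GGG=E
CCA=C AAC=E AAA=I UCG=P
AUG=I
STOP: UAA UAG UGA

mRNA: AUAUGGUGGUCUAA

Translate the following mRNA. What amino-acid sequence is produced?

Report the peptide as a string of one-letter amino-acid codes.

Answer: ITR

Derivation:
start AUG at pos 2
pos 2: AUG -> I; peptide=I
pos 5: GUG -> T; peptide=IT
pos 8: GUC -> R; peptide=ITR
pos 11: UAA -> STOP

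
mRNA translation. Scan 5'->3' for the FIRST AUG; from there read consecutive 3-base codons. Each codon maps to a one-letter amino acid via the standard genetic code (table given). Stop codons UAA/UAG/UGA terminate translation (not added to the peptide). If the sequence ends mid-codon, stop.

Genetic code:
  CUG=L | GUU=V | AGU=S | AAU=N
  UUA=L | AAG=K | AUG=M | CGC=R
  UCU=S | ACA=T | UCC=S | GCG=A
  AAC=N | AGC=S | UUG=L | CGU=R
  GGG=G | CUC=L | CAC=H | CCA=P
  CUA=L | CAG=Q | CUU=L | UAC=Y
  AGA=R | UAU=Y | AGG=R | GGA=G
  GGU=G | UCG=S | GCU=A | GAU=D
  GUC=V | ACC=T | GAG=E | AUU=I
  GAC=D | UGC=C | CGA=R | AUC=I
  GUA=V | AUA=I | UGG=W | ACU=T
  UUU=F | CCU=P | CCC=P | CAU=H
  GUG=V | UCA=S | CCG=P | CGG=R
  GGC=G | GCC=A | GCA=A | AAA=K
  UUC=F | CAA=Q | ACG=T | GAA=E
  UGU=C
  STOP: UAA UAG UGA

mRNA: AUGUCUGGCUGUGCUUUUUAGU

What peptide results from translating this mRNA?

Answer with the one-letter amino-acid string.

Answer: MSGCAF

Derivation:
start AUG at pos 0
pos 0: AUG -> M; peptide=M
pos 3: UCU -> S; peptide=MS
pos 6: GGC -> G; peptide=MSG
pos 9: UGU -> C; peptide=MSGC
pos 12: GCU -> A; peptide=MSGCA
pos 15: UUU -> F; peptide=MSGCAF
pos 18: UAG -> STOP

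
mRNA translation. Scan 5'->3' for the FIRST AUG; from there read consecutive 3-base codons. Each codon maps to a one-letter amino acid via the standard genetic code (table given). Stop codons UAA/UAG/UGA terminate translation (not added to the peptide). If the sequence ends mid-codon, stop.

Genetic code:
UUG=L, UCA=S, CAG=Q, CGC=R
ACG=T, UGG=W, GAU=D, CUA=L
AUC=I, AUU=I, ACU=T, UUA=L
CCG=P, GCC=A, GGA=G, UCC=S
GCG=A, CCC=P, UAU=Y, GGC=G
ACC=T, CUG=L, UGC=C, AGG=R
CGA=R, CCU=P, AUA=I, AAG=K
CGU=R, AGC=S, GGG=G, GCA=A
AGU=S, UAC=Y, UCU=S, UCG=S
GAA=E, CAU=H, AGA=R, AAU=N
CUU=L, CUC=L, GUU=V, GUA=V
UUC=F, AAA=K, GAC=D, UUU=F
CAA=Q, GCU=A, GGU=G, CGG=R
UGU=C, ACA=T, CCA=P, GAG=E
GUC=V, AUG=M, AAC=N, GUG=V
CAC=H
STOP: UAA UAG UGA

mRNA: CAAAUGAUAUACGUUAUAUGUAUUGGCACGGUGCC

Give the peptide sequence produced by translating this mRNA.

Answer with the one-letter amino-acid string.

start AUG at pos 3
pos 3: AUG -> M; peptide=M
pos 6: AUA -> I; peptide=MI
pos 9: UAC -> Y; peptide=MIY
pos 12: GUU -> V; peptide=MIYV
pos 15: AUA -> I; peptide=MIYVI
pos 18: UGU -> C; peptide=MIYVIC
pos 21: AUU -> I; peptide=MIYVICI
pos 24: GGC -> G; peptide=MIYVICIG
pos 27: ACG -> T; peptide=MIYVICIGT
pos 30: GUG -> V; peptide=MIYVICIGTV
pos 33: only 2 nt remain (<3), stop (end of mRNA)

Answer: MIYVICIGTV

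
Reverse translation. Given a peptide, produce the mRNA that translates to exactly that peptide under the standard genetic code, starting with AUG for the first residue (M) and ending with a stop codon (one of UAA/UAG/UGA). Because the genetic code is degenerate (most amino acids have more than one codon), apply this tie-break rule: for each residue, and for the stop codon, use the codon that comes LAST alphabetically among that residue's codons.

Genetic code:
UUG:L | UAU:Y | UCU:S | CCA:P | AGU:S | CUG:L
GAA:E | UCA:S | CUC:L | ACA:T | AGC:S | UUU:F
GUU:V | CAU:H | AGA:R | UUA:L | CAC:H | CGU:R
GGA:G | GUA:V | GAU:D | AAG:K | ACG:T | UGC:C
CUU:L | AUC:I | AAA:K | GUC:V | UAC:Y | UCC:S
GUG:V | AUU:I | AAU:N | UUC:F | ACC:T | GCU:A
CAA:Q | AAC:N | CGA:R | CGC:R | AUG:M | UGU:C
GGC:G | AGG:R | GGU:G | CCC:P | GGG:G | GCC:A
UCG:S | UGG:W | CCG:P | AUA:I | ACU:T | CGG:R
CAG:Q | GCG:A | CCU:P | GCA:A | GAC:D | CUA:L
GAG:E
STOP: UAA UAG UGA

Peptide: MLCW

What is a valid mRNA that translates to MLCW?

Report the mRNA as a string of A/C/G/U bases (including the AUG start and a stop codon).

residue 1: M -> AUG (start codon)
residue 2: L codons sorted = CUA,CUC,CUG,CUU,UUA,UUG -> pick last = UUG
residue 3: C codons sorted = UGC,UGU -> pick last = UGU
residue 4: W -> UGG (only codon)
terminator: stop codons sorted = UAA,UAG,UGA -> pick last = UGA

Answer: mRNA: AUGUUGUGUUGGUGA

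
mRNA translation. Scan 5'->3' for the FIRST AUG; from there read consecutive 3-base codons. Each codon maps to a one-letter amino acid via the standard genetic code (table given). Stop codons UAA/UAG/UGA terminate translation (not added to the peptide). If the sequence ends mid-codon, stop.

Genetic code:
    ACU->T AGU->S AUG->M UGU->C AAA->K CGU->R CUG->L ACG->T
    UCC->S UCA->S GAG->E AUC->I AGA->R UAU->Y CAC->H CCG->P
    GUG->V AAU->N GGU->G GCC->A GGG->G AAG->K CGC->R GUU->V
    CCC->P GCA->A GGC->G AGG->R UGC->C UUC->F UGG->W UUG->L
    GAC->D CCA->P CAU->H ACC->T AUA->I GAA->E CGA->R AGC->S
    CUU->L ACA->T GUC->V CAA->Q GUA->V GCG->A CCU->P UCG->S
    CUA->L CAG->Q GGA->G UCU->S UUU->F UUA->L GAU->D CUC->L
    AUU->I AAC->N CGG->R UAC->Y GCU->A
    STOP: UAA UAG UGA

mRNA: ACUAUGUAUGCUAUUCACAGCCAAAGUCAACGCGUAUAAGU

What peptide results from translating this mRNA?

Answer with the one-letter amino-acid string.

Answer: MYAIHSQSQRV

Derivation:
start AUG at pos 3
pos 3: AUG -> M; peptide=M
pos 6: UAU -> Y; peptide=MY
pos 9: GCU -> A; peptide=MYA
pos 12: AUU -> I; peptide=MYAI
pos 15: CAC -> H; peptide=MYAIH
pos 18: AGC -> S; peptide=MYAIHS
pos 21: CAA -> Q; peptide=MYAIHSQ
pos 24: AGU -> S; peptide=MYAIHSQS
pos 27: CAA -> Q; peptide=MYAIHSQSQ
pos 30: CGC -> R; peptide=MYAIHSQSQR
pos 33: GUA -> V; peptide=MYAIHSQSQRV
pos 36: UAA -> STOP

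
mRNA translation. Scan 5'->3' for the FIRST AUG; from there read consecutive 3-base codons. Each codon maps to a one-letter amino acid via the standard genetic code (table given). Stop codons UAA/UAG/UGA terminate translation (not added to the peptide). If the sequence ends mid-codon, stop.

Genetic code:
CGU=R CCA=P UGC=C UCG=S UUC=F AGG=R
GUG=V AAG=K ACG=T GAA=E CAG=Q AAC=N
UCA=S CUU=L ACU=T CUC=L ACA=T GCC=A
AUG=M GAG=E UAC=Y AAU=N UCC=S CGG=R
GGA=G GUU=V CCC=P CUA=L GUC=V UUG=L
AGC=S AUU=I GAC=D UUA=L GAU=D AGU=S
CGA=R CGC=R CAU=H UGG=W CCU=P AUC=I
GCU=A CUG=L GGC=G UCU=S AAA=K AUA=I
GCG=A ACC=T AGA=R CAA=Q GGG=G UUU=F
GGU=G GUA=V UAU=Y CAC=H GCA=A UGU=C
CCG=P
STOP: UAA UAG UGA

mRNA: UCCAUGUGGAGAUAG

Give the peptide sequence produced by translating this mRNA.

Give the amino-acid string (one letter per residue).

start AUG at pos 3
pos 3: AUG -> M; peptide=M
pos 6: UGG -> W; peptide=MW
pos 9: AGA -> R; peptide=MWR
pos 12: UAG -> STOP

Answer: MWR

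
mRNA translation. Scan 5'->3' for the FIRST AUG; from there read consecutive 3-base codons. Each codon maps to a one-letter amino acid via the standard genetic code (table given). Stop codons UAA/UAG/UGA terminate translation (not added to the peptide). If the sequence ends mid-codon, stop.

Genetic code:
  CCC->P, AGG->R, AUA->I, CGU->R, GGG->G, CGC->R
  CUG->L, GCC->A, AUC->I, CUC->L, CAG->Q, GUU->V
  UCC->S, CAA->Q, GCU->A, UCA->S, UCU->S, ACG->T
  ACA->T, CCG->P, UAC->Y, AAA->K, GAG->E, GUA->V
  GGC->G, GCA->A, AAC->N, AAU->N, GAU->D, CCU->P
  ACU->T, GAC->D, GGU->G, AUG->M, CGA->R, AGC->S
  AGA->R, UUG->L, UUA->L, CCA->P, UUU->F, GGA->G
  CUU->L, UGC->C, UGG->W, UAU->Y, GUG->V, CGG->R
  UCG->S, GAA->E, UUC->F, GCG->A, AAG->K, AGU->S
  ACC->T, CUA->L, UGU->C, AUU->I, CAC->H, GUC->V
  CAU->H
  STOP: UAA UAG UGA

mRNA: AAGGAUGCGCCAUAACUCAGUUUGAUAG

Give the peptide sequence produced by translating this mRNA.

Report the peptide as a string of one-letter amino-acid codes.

Answer: MRHNSV

Derivation:
start AUG at pos 4
pos 4: AUG -> M; peptide=M
pos 7: CGC -> R; peptide=MR
pos 10: CAU -> H; peptide=MRH
pos 13: AAC -> N; peptide=MRHN
pos 16: UCA -> S; peptide=MRHNS
pos 19: GUU -> V; peptide=MRHNSV
pos 22: UGA -> STOP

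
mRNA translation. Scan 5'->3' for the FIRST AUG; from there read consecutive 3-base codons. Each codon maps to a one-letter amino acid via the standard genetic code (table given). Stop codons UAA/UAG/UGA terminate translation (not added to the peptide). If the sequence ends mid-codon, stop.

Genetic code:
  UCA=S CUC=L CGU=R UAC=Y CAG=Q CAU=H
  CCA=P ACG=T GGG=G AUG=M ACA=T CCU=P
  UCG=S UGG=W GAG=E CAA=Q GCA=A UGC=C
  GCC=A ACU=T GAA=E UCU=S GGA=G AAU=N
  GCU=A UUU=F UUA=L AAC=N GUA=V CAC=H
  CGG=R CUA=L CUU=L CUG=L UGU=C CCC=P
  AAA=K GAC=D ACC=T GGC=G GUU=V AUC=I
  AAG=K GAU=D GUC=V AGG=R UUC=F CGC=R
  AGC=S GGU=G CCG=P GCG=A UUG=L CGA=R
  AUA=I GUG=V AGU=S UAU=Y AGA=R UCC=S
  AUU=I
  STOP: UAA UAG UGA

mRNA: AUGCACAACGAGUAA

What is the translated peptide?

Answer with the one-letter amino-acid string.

Answer: MHNE

Derivation:
start AUG at pos 0
pos 0: AUG -> M; peptide=M
pos 3: CAC -> H; peptide=MH
pos 6: AAC -> N; peptide=MHN
pos 9: GAG -> E; peptide=MHNE
pos 12: UAA -> STOP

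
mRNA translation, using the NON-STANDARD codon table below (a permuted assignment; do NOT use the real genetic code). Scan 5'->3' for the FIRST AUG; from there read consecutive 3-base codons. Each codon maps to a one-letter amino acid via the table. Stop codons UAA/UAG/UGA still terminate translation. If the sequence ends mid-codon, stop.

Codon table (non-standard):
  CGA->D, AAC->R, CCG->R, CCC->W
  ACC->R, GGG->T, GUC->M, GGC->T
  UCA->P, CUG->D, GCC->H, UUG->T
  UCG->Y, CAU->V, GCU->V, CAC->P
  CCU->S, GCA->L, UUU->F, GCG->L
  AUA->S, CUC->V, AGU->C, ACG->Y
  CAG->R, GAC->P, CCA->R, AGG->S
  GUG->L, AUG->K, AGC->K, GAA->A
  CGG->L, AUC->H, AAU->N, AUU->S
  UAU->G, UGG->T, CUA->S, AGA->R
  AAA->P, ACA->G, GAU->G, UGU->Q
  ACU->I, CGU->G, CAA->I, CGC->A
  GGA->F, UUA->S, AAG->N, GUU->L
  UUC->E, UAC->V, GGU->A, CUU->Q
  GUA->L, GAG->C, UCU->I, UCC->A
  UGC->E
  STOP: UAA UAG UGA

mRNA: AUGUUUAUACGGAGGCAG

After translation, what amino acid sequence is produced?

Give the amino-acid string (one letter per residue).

start AUG at pos 0
pos 0: AUG -> K; peptide=K
pos 3: UUU -> F; peptide=KF
pos 6: AUA -> S; peptide=KFS
pos 9: CGG -> L; peptide=KFSL
pos 12: AGG -> S; peptide=KFSLS
pos 15: CAG -> R; peptide=KFSLSR
pos 18: only 0 nt remain (<3), stop (end of mRNA)

Answer: KFSLSR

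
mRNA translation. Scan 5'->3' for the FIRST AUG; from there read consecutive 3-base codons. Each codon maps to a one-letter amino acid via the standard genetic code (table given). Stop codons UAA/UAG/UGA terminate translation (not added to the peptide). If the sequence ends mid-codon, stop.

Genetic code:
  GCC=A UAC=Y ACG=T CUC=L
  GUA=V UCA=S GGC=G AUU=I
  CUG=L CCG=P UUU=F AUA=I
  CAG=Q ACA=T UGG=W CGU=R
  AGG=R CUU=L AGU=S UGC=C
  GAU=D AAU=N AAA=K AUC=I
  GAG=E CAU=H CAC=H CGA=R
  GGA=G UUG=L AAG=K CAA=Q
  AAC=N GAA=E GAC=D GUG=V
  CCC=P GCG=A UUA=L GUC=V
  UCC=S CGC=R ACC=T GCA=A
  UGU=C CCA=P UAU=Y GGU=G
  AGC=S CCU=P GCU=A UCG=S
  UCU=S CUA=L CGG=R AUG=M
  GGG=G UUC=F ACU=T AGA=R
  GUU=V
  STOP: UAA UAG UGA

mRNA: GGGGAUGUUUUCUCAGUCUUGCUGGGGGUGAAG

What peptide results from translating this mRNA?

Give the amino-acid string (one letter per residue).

start AUG at pos 4
pos 4: AUG -> M; peptide=M
pos 7: UUU -> F; peptide=MF
pos 10: UCU -> S; peptide=MFS
pos 13: CAG -> Q; peptide=MFSQ
pos 16: UCU -> S; peptide=MFSQS
pos 19: UGC -> C; peptide=MFSQSC
pos 22: UGG -> W; peptide=MFSQSCW
pos 25: GGG -> G; peptide=MFSQSCWG
pos 28: UGA -> STOP

Answer: MFSQSCWG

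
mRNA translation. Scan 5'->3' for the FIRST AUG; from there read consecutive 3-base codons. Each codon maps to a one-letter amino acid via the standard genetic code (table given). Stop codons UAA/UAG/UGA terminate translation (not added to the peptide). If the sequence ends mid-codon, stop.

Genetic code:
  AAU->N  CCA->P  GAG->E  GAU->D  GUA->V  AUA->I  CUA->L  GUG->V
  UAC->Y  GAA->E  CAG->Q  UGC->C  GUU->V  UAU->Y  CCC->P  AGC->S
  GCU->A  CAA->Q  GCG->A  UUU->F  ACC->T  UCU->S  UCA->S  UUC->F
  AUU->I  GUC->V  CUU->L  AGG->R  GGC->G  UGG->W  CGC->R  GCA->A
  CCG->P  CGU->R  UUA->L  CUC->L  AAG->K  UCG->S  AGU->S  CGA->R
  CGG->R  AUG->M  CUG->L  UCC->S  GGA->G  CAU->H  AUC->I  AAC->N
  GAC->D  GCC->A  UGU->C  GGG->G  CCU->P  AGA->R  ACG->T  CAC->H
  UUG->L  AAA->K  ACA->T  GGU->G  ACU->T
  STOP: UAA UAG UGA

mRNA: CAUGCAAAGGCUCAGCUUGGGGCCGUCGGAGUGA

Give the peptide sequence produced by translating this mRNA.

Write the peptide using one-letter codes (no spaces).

Answer: MQRLSLGPSE

Derivation:
start AUG at pos 1
pos 1: AUG -> M; peptide=M
pos 4: CAA -> Q; peptide=MQ
pos 7: AGG -> R; peptide=MQR
pos 10: CUC -> L; peptide=MQRL
pos 13: AGC -> S; peptide=MQRLS
pos 16: UUG -> L; peptide=MQRLSL
pos 19: GGG -> G; peptide=MQRLSLG
pos 22: CCG -> P; peptide=MQRLSLGP
pos 25: UCG -> S; peptide=MQRLSLGPS
pos 28: GAG -> E; peptide=MQRLSLGPSE
pos 31: UGA -> STOP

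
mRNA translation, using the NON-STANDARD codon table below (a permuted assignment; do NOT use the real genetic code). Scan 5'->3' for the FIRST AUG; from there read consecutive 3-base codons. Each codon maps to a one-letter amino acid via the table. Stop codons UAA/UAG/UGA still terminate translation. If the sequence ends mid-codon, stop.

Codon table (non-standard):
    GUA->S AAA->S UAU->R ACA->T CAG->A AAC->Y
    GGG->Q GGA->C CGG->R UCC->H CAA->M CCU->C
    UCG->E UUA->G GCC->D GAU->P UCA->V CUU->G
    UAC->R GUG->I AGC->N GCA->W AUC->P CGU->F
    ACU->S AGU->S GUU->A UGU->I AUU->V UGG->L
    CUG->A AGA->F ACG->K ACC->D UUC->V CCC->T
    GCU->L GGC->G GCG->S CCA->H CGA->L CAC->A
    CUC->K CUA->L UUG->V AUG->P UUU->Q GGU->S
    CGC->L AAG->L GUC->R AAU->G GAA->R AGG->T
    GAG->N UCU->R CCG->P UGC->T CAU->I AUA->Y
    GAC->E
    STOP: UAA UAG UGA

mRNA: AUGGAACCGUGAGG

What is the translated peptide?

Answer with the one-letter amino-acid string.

start AUG at pos 0
pos 0: AUG -> P; peptide=P
pos 3: GAA -> R; peptide=PR
pos 6: CCG -> P; peptide=PRP
pos 9: UGA -> STOP

Answer: PRP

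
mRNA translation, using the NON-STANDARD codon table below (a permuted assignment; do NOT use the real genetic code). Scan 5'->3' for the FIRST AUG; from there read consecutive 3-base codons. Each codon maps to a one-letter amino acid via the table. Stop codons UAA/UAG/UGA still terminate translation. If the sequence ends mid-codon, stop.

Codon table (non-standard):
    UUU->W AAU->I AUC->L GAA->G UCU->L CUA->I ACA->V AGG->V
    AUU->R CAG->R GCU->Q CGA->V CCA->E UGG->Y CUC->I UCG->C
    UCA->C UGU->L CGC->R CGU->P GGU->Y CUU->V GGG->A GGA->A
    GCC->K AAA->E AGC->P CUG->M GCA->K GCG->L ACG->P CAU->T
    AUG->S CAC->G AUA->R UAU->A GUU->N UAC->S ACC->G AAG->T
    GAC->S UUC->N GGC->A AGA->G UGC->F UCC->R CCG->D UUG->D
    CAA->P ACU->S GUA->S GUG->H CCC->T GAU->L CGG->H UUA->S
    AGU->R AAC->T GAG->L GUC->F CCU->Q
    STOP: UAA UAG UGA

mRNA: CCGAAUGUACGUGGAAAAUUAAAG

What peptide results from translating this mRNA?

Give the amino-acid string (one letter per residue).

start AUG at pos 4
pos 4: AUG -> S; peptide=S
pos 7: UAC -> S; peptide=SS
pos 10: GUG -> H; peptide=SSH
pos 13: GAA -> G; peptide=SSHG
pos 16: AAU -> I; peptide=SSHGI
pos 19: UAA -> STOP

Answer: SSHGI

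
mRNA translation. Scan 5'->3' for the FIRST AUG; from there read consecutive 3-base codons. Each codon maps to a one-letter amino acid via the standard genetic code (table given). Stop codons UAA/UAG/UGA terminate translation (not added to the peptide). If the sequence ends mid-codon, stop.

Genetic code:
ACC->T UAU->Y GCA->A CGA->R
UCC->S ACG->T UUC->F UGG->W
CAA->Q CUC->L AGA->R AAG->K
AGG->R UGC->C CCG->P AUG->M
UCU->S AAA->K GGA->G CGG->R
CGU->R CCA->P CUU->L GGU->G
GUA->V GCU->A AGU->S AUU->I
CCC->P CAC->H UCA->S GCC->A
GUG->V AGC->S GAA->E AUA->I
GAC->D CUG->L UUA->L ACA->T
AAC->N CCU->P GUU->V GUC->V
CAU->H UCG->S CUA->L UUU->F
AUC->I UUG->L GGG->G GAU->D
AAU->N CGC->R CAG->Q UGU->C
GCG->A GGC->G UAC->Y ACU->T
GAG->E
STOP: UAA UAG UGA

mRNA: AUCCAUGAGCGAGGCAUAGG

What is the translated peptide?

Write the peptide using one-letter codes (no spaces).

Answer: MSEA

Derivation:
start AUG at pos 4
pos 4: AUG -> M; peptide=M
pos 7: AGC -> S; peptide=MS
pos 10: GAG -> E; peptide=MSE
pos 13: GCA -> A; peptide=MSEA
pos 16: UAG -> STOP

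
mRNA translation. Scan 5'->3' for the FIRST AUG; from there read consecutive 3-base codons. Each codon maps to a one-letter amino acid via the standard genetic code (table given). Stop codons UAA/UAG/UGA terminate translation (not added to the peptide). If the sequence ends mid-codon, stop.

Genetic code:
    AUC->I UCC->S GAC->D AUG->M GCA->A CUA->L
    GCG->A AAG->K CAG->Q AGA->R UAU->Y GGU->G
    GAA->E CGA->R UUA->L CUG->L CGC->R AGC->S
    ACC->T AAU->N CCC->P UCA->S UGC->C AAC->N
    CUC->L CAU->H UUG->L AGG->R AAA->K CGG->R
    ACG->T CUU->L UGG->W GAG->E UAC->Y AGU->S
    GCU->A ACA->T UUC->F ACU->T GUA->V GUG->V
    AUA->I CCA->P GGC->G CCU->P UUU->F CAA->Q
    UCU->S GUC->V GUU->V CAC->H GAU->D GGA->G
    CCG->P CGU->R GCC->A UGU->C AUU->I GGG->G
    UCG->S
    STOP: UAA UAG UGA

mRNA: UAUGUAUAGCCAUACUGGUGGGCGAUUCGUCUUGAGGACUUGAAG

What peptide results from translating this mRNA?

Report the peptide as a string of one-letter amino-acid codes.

Answer: MYSHTGGRFVLRT

Derivation:
start AUG at pos 1
pos 1: AUG -> M; peptide=M
pos 4: UAU -> Y; peptide=MY
pos 7: AGC -> S; peptide=MYS
pos 10: CAU -> H; peptide=MYSH
pos 13: ACU -> T; peptide=MYSHT
pos 16: GGU -> G; peptide=MYSHTG
pos 19: GGG -> G; peptide=MYSHTGG
pos 22: CGA -> R; peptide=MYSHTGGR
pos 25: UUC -> F; peptide=MYSHTGGRF
pos 28: GUC -> V; peptide=MYSHTGGRFV
pos 31: UUG -> L; peptide=MYSHTGGRFVL
pos 34: AGG -> R; peptide=MYSHTGGRFVLR
pos 37: ACU -> T; peptide=MYSHTGGRFVLRT
pos 40: UGA -> STOP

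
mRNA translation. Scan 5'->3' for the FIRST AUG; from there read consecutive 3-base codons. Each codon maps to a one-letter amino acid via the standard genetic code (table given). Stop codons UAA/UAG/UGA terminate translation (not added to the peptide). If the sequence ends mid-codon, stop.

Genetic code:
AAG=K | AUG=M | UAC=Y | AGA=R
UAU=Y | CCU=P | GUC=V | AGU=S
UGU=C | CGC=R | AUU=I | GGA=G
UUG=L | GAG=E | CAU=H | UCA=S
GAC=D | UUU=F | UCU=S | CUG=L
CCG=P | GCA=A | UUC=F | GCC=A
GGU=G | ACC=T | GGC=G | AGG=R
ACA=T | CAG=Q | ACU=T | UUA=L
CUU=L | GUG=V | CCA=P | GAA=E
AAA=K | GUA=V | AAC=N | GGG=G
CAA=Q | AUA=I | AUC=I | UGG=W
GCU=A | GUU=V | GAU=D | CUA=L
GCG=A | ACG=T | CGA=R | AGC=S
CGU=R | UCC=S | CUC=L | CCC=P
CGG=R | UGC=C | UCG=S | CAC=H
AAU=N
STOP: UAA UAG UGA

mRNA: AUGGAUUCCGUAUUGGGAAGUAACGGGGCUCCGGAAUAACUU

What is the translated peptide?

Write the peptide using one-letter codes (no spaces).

Answer: MDSVLGSNGAPE

Derivation:
start AUG at pos 0
pos 0: AUG -> M; peptide=M
pos 3: GAU -> D; peptide=MD
pos 6: UCC -> S; peptide=MDS
pos 9: GUA -> V; peptide=MDSV
pos 12: UUG -> L; peptide=MDSVL
pos 15: GGA -> G; peptide=MDSVLG
pos 18: AGU -> S; peptide=MDSVLGS
pos 21: AAC -> N; peptide=MDSVLGSN
pos 24: GGG -> G; peptide=MDSVLGSNG
pos 27: GCU -> A; peptide=MDSVLGSNGA
pos 30: CCG -> P; peptide=MDSVLGSNGAP
pos 33: GAA -> E; peptide=MDSVLGSNGAPE
pos 36: UAA -> STOP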